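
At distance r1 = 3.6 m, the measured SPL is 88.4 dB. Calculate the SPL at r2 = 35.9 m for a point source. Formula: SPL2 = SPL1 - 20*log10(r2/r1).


r2/r1 = 35.9/3.6 = 9.97222
Correction = 20*log10(9.97222) = 19.9758 dB
SPL2 = 88.4 - 19.9758 = 68.424 dB


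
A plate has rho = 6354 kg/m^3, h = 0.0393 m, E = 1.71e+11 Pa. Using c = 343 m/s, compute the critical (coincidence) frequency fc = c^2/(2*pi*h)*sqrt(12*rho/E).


12*rho/E = 12*6354/1.71e+11 = 4.45895e-07
sqrt(12*rho/E) = sqrt(4.45895e-07) = 0.000667754
c^2/(2*pi*h) = 343^2/(2*pi*0.0393) = 476448
fc = 476448 * 0.000667754 = 318.15 Hz


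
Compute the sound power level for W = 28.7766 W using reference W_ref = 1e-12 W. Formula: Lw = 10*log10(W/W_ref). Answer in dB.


W / W_ref = 28.7766 / 1e-12 = 2.87766e+13
Lw = 10 * log10(2.87766e+13) = 134.59 dB


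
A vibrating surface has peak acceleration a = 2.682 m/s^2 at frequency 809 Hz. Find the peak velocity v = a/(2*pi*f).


omega = 2*pi*f = 2*pi*809 = 5083.1 rad/s
v = a / omega = 2.682 / 5083.1 = 0.00052763 m/s


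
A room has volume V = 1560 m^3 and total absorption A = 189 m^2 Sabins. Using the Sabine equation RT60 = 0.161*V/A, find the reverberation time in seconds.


RT60 = 0.161 * 1560 / 189 = 1.3289 s


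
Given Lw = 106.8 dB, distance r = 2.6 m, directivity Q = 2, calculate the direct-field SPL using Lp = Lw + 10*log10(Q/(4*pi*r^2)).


4*pi*r^2 = 4*pi*2.6^2 = 84.9487 m^2
Q / (4*pi*r^2) = 2 / 84.9487 = 0.0235436
Lp = 106.8 + 10*log10(0.0235436) = 90.519 dB


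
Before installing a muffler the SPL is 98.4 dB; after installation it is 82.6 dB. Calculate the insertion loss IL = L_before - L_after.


Insertion loss = SPL without muffler - SPL with muffler
IL = 98.4 - 82.6 = 15.8 dB


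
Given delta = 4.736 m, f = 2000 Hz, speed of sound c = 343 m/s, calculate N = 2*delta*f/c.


N = 2*delta*f/c = 2*delta/lambda, where lambda = c/f
lambda = 343 / 2000 = 0.1715 m
N = 2 * 4.736 / 0.1715 = 55.23


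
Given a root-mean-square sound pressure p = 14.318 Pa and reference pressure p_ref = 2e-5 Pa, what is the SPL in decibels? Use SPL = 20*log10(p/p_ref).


p / p_ref = 14.318 / 2e-5 = 715900
SPL = 20 * log10(715900) = 117.1 dB


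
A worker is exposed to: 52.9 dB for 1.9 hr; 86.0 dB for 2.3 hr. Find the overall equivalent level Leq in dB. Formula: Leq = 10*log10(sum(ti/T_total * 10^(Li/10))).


T_total = 1.9 + 2.3 = 4.2 hr
(1.9/4.2) * 10^(52.9/10) = 88207.3
(2.3/4.2) * 10^(86.0/10) = 2.18011e+08
Sum = 88207.3 + 2.18011e+08 = 2.18099e+08
Leq = 10*log10(2.18099e+08) = 83.387 dB


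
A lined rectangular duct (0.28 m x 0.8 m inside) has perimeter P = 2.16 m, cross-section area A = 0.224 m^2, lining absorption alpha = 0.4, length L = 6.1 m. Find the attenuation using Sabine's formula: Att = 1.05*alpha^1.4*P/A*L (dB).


alpha^1.4 = 0.4^1.4 = 0.277258
Attenuation rate = 1.05 * alpha^1.4 * P / A
= 1.05 * 0.277258 * 2.16 / 0.224 = 2.80724 dB/m
Total Att = 2.80724 * 6.1 = 17.124 dB


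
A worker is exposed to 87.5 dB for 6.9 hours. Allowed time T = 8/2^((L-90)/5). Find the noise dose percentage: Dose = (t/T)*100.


T_allowed = 8 / 2^((87.5 - 90)/5) = 11.3137 hr
Dose = 6.9 / 11.3137 * 100 = 60.988 %


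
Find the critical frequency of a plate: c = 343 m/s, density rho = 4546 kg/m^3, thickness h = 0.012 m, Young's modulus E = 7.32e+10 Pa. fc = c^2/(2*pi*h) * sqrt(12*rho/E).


12*rho/E = 12*4546/7.32e+10 = 7.45246e-07
sqrt(12*rho/E) = sqrt(7.45246e-07) = 0.000863276
c^2/(2*pi*h) = 343^2/(2*pi*0.012) = 1.56037e+06
fc = 1.56037e+06 * 0.000863276 = 1347 Hz


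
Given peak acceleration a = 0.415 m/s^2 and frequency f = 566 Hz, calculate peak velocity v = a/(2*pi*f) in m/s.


omega = 2*pi*f = 2*pi*566 = 3556.28 rad/s
v = a / omega = 0.415 / 3556.28 = 0.00011669 m/s


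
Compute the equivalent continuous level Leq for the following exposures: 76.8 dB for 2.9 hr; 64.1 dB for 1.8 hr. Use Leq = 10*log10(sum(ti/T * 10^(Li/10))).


T_total = 2.9 + 1.8 = 4.7 hr
(2.9/4.7) * 10^(76.8/10) = 2.95325e+07
(1.8/4.7) * 10^(64.1/10) = 984407
Sum = 2.95325e+07 + 984407 = 3.05169e+07
Leq = 10*log10(3.05169e+07) = 74.845 dB


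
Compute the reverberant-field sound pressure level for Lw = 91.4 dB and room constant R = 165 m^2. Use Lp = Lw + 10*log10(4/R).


4/R = 4/165 = 0.0242424
Lp = 91.4 + 10*log10(0.0242424) = 75.246 dB


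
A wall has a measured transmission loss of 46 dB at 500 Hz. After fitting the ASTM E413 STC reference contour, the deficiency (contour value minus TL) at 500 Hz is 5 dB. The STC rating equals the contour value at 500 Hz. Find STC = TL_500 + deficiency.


By ASTM E413, STC = value of the fitted reference contour at 500 Hz.
Contour value at 500 Hz = TL_500 + deficiency = 46 + 5 = 51
STC = 51


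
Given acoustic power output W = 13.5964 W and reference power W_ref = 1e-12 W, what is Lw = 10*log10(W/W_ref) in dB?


W / W_ref = 13.5964 / 1e-12 = 1.35964e+13
Lw = 10 * log10(1.35964e+13) = 131.33 dB


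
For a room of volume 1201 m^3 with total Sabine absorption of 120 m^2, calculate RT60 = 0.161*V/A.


RT60 = 0.161 * 1201 / 120 = 1.6113 s


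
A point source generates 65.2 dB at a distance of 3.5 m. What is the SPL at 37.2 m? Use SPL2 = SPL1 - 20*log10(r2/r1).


r2/r1 = 37.2/3.5 = 10.6286
Correction = 20*log10(10.6286) = 20.5295 dB
SPL2 = 65.2 - 20.5295 = 44.671 dB


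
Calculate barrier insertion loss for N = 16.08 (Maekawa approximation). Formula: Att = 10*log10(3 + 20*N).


3 + 20*N = 3 + 20*16.08 = 324.6
Att = 10*log10(324.6) = 25.113 dB


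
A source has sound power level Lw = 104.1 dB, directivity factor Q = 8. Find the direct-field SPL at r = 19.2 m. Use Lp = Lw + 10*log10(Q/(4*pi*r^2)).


4*pi*r^2 = 4*pi*19.2^2 = 4632.47 m^2
Q / (4*pi*r^2) = 8 / 4632.47 = 0.00172694
Lp = 104.1 + 10*log10(0.00172694) = 76.473 dB


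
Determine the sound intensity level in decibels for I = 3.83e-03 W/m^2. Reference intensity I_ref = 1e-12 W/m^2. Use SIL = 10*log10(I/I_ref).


I / I_ref = 3.83e-03 / 1e-12 = 3.83e+09
SIL = 10 * log10(3.83e+09) = 95.832 dB


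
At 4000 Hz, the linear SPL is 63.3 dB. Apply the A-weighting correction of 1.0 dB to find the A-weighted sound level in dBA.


A-weighting table: 4000 Hz -> 1.0 dB correction
SPL_A = SPL + correction = 63.3 + (1.0) = 64.3 dBA


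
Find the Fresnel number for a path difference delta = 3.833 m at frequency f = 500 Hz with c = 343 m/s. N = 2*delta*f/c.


N = 2*delta*f/c = 2*delta/lambda, where lambda = c/f
lambda = 343 / 500 = 0.686 m
N = 2 * 3.833 / 0.686 = 11.175


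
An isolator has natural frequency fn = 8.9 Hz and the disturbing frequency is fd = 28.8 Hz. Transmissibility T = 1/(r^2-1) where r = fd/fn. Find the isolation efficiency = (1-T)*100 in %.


r = 28.8 / 8.9 = 3.23596
r^2 - 1 = 3.23596^2 - 1 = 9.47144
T = 1/9.47144 = 0.105581
Efficiency = (1 - 0.105581)*100 = 89.442 %


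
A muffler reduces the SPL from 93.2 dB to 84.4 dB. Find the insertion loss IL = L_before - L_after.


Insertion loss = SPL without muffler - SPL with muffler
IL = 93.2 - 84.4 = 8.8 dB


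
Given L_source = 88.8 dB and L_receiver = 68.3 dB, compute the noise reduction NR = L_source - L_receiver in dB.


NR = L_source - L_receiver (difference between source and receiving room levels)
NR = 88.8 - 68.3 = 20.5 dB


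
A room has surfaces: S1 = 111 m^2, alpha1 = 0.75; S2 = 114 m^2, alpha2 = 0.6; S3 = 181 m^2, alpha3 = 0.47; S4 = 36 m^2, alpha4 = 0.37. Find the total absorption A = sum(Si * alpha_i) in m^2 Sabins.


111 * 0.75 = 83.25
114 * 0.6 = 68.4
181 * 0.47 = 85.07
36 * 0.37 = 13.32
A_total = 83.25 + 68.4 + 85.07 + 13.32 = 250.04 m^2


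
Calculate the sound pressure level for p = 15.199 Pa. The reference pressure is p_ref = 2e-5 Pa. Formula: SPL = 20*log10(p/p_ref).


p / p_ref = 15.199 / 2e-5 = 759950
SPL = 20 * log10(759950) = 117.62 dB


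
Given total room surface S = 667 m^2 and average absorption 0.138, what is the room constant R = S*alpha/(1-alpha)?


R = 667 * 0.138 / (1 - 0.138) = 106.78 m^2


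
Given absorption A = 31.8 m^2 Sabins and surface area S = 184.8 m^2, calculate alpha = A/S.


Absorption coefficient = absorbed power / incident power
alpha = A / S = 31.8 / 184.8 = 0.17208


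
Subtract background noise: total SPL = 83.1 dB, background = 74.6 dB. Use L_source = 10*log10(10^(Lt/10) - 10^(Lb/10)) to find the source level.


10^(83.1/10) = 2.04174e+08
10^(74.6/10) = 2.88403e+07
Difference = 2.04174e+08 - 2.88403e+07 = 1.75334e+08
L_source = 10*log10(1.75334e+08) = 82.439 dB


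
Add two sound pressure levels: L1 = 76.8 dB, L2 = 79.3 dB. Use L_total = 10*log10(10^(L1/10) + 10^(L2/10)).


10^(76.8/10) = 4.7863e+07
10^(79.3/10) = 8.51138e+07
Sum = 4.7863e+07 + 8.51138e+07 = 1.32977e+08
L_total = 10*log10(1.32977e+08) = 81.238 dB


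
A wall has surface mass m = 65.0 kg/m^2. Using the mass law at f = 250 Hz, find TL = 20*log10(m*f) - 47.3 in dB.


m * f = 65.0 * 250 = 16250
20*log10(16250) = 84.2171 dB
TL = 84.2171 - 47.3 = 36.917 dB


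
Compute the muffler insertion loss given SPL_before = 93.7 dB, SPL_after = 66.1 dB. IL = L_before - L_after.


Insertion loss = SPL without muffler - SPL with muffler
IL = 93.7 - 66.1 = 27.6 dB


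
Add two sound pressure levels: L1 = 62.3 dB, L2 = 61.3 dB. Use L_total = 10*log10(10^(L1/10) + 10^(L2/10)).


10^(62.3/10) = 1.69824e+06
10^(61.3/10) = 1.34896e+06
Sum = 1.69824e+06 + 1.34896e+06 = 3.0472e+06
L_total = 10*log10(3.0472e+06) = 64.839 dB


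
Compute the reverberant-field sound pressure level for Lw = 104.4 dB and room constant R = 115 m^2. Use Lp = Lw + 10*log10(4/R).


4/R = 4/115 = 0.0347826
Lp = 104.4 + 10*log10(0.0347826) = 89.814 dB


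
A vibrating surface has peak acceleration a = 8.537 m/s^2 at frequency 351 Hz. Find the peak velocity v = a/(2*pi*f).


omega = 2*pi*f = 2*pi*351 = 2205.4 rad/s
v = a / omega = 8.537 / 2205.4 = 0.003871 m/s


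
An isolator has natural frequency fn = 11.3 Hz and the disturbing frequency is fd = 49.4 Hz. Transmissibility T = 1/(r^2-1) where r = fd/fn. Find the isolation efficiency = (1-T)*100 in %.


r = 49.4 / 11.3 = 4.37168
r^2 - 1 = 4.37168^2 - 1 = 18.1116
T = 1/18.1116 = 0.0552132
Efficiency = (1 - 0.0552132)*100 = 94.479 %


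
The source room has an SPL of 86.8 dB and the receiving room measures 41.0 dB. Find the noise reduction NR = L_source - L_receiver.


NR = L_source - L_receiver (difference between source and receiving room levels)
NR = 86.8 - 41.0 = 45.8 dB


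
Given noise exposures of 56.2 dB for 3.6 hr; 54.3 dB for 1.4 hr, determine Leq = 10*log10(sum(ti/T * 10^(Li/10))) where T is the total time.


T_total = 3.6 + 1.4 = 5.0 hr
(3.6/5.0) * 10^(56.2/10) = 300146
(1.4/5.0) * 10^(54.3/10) = 75363
Sum = 300146 + 75363 = 375509
Leq = 10*log10(375509) = 55.746 dB


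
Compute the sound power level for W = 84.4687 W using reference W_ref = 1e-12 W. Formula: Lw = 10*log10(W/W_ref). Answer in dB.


W / W_ref = 84.4687 / 1e-12 = 8.44687e+13
Lw = 10 * log10(8.44687e+13) = 139.27 dB


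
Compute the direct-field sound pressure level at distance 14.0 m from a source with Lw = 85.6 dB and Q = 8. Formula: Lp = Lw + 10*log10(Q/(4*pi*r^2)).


4*pi*r^2 = 4*pi*14.0^2 = 2463.01 m^2
Q / (4*pi*r^2) = 8 / 2463.01 = 0.00324806
Lp = 85.6 + 10*log10(0.00324806) = 60.716 dB


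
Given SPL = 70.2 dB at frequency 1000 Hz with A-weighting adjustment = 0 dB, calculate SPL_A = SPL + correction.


A-weighting table: 1000 Hz -> 0 dB correction
SPL_A = SPL + correction = 70.2 + (0) = 70.2 dBA


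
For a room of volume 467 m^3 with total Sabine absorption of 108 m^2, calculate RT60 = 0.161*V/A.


RT60 = 0.161 * 467 / 108 = 0.69618 s


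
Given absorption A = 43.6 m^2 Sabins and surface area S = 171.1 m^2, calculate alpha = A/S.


Absorption coefficient = absorbed power / incident power
alpha = A / S = 43.6 / 171.1 = 0.25482


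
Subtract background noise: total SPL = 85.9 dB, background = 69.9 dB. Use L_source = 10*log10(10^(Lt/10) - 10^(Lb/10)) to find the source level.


10^(85.9/10) = 3.89045e+08
10^(69.9/10) = 9.77237e+06
Difference = 3.89045e+08 - 9.77237e+06 = 3.79273e+08
L_source = 10*log10(3.79273e+08) = 85.79 dB


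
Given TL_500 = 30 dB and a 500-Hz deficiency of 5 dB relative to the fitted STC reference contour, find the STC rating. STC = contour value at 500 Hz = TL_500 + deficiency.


By ASTM E413, STC = value of the fitted reference contour at 500 Hz.
Contour value at 500 Hz = TL_500 + deficiency = 30 + 5 = 35
STC = 35


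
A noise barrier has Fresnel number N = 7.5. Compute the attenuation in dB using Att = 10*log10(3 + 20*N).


3 + 20*N = 3 + 20*7.5 = 153
Att = 10*log10(153) = 21.847 dB


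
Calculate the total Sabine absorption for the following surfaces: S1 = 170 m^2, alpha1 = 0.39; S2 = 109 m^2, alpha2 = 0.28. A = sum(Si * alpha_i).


170 * 0.39 = 66.3
109 * 0.28 = 30.52
A_total = 66.3 + 30.52 = 96.82 m^2


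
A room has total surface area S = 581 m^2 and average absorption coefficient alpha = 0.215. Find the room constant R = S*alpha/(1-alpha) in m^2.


R = 581 * 0.215 / (1 - 0.215) = 159.13 m^2


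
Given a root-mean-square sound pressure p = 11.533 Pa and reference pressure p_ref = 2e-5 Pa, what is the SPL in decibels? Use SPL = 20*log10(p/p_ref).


p / p_ref = 11.533 / 2e-5 = 576650
SPL = 20 * log10(576650) = 115.22 dB


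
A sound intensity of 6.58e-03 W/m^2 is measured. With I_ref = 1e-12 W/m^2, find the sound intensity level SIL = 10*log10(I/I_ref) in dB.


I / I_ref = 6.58e-03 / 1e-12 = 6.58e+09
SIL = 10 * log10(6.58e+09) = 98.182 dB


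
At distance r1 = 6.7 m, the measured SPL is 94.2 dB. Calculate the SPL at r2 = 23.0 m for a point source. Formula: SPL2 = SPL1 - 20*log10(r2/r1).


r2/r1 = 23.0/6.7 = 3.43284
Correction = 20*log10(3.43284) = 10.7131 dB
SPL2 = 94.2 - 10.7131 = 83.487 dB


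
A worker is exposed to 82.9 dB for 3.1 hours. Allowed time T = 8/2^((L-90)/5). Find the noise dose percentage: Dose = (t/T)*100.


T_allowed = 8 / 2^((82.9 - 90)/5) = 21.4068 hr
Dose = 3.1 / 21.4068 * 100 = 14.481 %


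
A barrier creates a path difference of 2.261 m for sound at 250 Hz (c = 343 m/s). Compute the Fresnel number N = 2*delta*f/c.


N = 2*delta*f/c = 2*delta/lambda, where lambda = c/f
lambda = 343 / 250 = 1.372 m
N = 2 * 2.261 / 1.372 = 3.2959


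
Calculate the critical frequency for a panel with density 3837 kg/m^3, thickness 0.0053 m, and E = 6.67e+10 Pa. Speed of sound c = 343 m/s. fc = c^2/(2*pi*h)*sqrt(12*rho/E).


12*rho/E = 12*3837/6.67e+10 = 6.90315e-07
sqrt(12*rho/E) = sqrt(6.90315e-07) = 0.000830852
c^2/(2*pi*h) = 343^2/(2*pi*0.0053) = 3.53291e+06
fc = 3.53291e+06 * 0.000830852 = 2935.3 Hz


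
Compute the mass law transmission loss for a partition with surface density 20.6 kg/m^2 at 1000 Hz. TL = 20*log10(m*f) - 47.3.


m * f = 20.6 * 1000 = 20600
20*log10(20600) = 86.2773 dB
TL = 86.2773 - 47.3 = 38.977 dB


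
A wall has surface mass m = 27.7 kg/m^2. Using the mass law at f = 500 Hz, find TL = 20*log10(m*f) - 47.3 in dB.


m * f = 27.7 * 500 = 13850
20*log10(13850) = 82.829 dB
TL = 82.829 - 47.3 = 35.529 dB


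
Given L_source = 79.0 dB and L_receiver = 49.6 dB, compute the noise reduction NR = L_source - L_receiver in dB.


NR = L_source - L_receiver (difference between source and receiving room levels)
NR = 79.0 - 49.6 = 29.4 dB


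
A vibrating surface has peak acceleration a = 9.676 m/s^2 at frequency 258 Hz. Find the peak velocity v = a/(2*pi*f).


omega = 2*pi*f = 2*pi*258 = 1621.06 rad/s
v = a / omega = 9.676 / 1621.06 = 0.0059689 m/s


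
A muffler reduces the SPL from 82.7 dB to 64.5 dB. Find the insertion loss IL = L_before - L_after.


Insertion loss = SPL without muffler - SPL with muffler
IL = 82.7 - 64.5 = 18.2 dB


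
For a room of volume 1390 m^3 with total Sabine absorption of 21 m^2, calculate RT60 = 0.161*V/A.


RT60 = 0.161 * 1390 / 21 = 10.657 s


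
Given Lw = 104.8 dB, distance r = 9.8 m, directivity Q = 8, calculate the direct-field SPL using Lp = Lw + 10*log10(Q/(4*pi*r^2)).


4*pi*r^2 = 4*pi*9.8^2 = 1206.87 m^2
Q / (4*pi*r^2) = 8 / 1206.87 = 0.00662872
Lp = 104.8 + 10*log10(0.00662872) = 83.014 dB


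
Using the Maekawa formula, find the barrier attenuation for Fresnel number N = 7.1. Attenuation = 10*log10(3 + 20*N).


3 + 20*N = 3 + 20*7.1 = 145
Att = 10*log10(145) = 21.614 dB


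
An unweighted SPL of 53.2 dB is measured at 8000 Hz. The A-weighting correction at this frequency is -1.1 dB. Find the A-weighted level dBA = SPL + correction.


A-weighting table: 8000 Hz -> -1.1 dB correction
SPL_A = SPL + correction = 53.2 + (-1.1) = 52.1 dBA


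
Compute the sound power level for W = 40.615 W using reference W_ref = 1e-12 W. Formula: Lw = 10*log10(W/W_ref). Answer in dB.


W / W_ref = 40.615 / 1e-12 = 4.0615e+13
Lw = 10 * log10(4.0615e+13) = 136.09 dB


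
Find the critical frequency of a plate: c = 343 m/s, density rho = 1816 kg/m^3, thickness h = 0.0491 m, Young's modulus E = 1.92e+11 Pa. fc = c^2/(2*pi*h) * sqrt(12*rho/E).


12*rho/E = 12*1816/1.92e+11 = 1.135e-07
sqrt(12*rho/E) = sqrt(1.135e-07) = 0.000336898
c^2/(2*pi*h) = 343^2/(2*pi*0.0491) = 381353
fc = 381353 * 0.000336898 = 128.48 Hz


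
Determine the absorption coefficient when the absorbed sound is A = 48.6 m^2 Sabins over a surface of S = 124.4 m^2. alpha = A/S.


Absorption coefficient = absorbed power / incident power
alpha = A / S = 48.6 / 124.4 = 0.39068


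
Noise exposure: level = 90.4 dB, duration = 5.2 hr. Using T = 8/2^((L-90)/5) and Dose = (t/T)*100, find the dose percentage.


T_allowed = 8 / 2^((90.4 - 90)/5) = 7.56846 hr
Dose = 5.2 / 7.56846 * 100 = 68.706 %


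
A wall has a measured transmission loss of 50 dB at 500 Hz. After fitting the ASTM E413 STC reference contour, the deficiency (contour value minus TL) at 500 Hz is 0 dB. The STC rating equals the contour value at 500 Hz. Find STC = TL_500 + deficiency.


By ASTM E413, STC = value of the fitted reference contour at 500 Hz.
Contour value at 500 Hz = TL_500 + deficiency = 50 + 0 = 50
STC = 50


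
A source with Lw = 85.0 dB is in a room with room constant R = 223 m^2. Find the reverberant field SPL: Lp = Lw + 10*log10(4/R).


4/R = 4/223 = 0.0179372
Lp = 85.0 + 10*log10(0.0179372) = 67.538 dB


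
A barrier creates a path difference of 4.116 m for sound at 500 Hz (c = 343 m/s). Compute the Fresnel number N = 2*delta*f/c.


N = 2*delta*f/c = 2*delta/lambda, where lambda = c/f
lambda = 343 / 500 = 0.686 m
N = 2 * 4.116 / 0.686 = 12


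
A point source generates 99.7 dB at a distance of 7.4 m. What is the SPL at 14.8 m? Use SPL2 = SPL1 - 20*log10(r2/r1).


r2/r1 = 14.8/7.4 = 2
Correction = 20*log10(2) = 6.0206 dB
SPL2 = 99.7 - 6.0206 = 93.679 dB


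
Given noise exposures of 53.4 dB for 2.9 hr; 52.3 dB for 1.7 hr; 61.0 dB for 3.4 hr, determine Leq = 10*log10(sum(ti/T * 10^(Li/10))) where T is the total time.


T_total = 2.9 + 1.7 + 3.4 = 8.0 hr
(2.9/8.0) * 10^(53.4/10) = 79306.4
(1.7/8.0) * 10^(52.3/10) = 36087.7
(3.4/8.0) * 10^(61.0/10) = 535043
Sum = 79306.4 + 36087.7 + 535043 = 650437
Leq = 10*log10(650437) = 58.132 dB


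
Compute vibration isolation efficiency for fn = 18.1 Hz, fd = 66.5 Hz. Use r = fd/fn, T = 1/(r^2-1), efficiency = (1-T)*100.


r = 66.5 / 18.1 = 3.67403
r^2 - 1 = 3.67403^2 - 1 = 12.4985
T = 1/12.4985 = 0.0800096
Efficiency = (1 - 0.0800096)*100 = 91.999 %


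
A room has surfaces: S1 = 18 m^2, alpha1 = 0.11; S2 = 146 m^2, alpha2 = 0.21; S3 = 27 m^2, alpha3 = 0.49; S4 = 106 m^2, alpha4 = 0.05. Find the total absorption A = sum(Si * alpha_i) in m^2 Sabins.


18 * 0.11 = 1.98
146 * 0.21 = 30.66
27 * 0.49 = 13.23
106 * 0.05 = 5.3
A_total = 1.98 + 30.66 + 13.23 + 5.3 = 51.17 m^2


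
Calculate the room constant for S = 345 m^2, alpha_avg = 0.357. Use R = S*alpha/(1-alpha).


R = 345 * 0.357 / (1 - 0.357) = 191.55 m^2


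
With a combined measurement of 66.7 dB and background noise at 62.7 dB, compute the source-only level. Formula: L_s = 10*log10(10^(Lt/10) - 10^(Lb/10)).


10^(66.7/10) = 4.67735e+06
10^(62.7/10) = 1.86209e+06
Difference = 4.67735e+06 - 1.86209e+06 = 2.81526e+06
L_source = 10*log10(2.81526e+06) = 64.495 dB


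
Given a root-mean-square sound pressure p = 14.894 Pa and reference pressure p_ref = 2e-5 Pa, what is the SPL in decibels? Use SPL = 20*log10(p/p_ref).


p / p_ref = 14.894 / 2e-5 = 744700
SPL = 20 * log10(744700) = 117.44 dB


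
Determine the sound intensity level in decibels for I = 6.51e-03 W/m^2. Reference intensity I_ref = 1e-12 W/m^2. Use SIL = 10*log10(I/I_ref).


I / I_ref = 6.51e-03 / 1e-12 = 6.51e+09
SIL = 10 * log10(6.51e+09) = 98.136 dB


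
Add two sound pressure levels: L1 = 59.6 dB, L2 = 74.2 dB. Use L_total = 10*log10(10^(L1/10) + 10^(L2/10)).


10^(59.6/10) = 912011
10^(74.2/10) = 2.63027e+07
Sum = 912011 + 2.63027e+07 = 2.72147e+07
L_total = 10*log10(2.72147e+07) = 74.348 dB


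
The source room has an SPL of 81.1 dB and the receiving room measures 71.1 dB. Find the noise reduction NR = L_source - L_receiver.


NR = L_source - L_receiver (difference between source and receiving room levels)
NR = 81.1 - 71.1 = 10 dB


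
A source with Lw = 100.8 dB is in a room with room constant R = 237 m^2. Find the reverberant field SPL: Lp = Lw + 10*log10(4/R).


4/R = 4/237 = 0.0168776
Lp = 100.8 + 10*log10(0.0168776) = 83.073 dB


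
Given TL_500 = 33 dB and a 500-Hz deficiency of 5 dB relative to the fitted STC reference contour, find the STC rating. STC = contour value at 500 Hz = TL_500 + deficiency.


By ASTM E413, STC = value of the fitted reference contour at 500 Hz.
Contour value at 500 Hz = TL_500 + deficiency = 33 + 5 = 38
STC = 38


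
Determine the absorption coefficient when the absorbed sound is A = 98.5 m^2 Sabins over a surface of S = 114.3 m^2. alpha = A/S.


Absorption coefficient = absorbed power / incident power
alpha = A / S = 98.5 / 114.3 = 0.86177


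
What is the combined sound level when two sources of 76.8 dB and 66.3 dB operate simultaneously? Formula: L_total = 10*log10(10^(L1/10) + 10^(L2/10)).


10^(76.8/10) = 4.7863e+07
10^(66.3/10) = 4.2658e+06
Sum = 4.7863e+07 + 4.2658e+06 = 5.21288e+07
L_total = 10*log10(5.21288e+07) = 77.171 dB


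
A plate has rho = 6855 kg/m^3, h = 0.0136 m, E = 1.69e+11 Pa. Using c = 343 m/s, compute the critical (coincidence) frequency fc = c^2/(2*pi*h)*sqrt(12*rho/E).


12*rho/E = 12*6855/1.69e+11 = 4.86746e-07
sqrt(12*rho/E) = sqrt(4.86746e-07) = 0.000697672
c^2/(2*pi*h) = 343^2/(2*pi*0.0136) = 1.3768e+06
fc = 1.3768e+06 * 0.000697672 = 960.55 Hz


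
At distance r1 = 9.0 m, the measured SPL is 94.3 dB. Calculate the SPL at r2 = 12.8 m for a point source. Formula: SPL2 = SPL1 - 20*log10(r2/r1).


r2/r1 = 12.8/9.0 = 1.42222
Correction = 20*log10(1.42222) = 3.05934 dB
SPL2 = 94.3 - 3.05934 = 91.241 dB


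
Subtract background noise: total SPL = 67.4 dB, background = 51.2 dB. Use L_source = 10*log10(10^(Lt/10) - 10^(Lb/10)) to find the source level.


10^(67.4/10) = 5.49541e+06
10^(51.2/10) = 131826
Difference = 5.49541e+06 - 131826 = 5.36358e+06
L_source = 10*log10(5.36358e+06) = 67.295 dB


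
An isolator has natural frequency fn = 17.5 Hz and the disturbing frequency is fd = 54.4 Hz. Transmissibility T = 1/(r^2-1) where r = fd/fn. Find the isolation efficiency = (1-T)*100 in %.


r = 54.4 / 17.5 = 3.10857
r^2 - 1 = 3.10857^2 - 1 = 8.66321
T = 1/8.66321 = 0.115431
Efficiency = (1 - 0.115431)*100 = 88.457 %


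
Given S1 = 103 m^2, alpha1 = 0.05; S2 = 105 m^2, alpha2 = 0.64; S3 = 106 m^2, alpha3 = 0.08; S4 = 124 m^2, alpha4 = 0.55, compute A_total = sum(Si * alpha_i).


103 * 0.05 = 5.15
105 * 0.64 = 67.2
106 * 0.08 = 8.48
124 * 0.55 = 68.2
A_total = 5.15 + 67.2 + 8.48 + 68.2 = 149.03 m^2


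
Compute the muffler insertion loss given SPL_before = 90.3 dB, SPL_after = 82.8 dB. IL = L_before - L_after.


Insertion loss = SPL without muffler - SPL with muffler
IL = 90.3 - 82.8 = 7.5 dB


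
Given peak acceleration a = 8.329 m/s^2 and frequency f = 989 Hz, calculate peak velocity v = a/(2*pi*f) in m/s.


omega = 2*pi*f = 2*pi*989 = 6214.07 rad/s
v = a / omega = 8.329 / 6214.07 = 0.0013403 m/s


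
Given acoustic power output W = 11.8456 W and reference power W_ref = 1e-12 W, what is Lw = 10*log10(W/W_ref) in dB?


W / W_ref = 11.8456 / 1e-12 = 1.18456e+13
Lw = 10 * log10(1.18456e+13) = 130.74 dB


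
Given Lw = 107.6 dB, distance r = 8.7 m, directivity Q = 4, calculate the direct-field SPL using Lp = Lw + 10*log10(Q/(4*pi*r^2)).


4*pi*r^2 = 4*pi*8.7^2 = 951.149 m^2
Q / (4*pi*r^2) = 4 / 951.149 = 0.00420544
Lp = 107.6 + 10*log10(0.00420544) = 83.838 dB


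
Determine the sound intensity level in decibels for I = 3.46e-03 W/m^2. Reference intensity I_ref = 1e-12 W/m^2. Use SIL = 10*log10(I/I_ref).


I / I_ref = 3.46e-03 / 1e-12 = 3.46e+09
SIL = 10 * log10(3.46e+09) = 95.391 dB


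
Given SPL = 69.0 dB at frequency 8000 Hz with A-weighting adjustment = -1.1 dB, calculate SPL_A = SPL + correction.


A-weighting table: 8000 Hz -> -1.1 dB correction
SPL_A = SPL + correction = 69.0 + (-1.1) = 67.9 dBA


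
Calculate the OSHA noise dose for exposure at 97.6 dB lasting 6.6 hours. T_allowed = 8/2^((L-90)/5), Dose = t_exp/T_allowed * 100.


T_allowed = 8 / 2^((97.6 - 90)/5) = 2.78949 hr
Dose = 6.6 / 2.78949 * 100 = 236.6 %


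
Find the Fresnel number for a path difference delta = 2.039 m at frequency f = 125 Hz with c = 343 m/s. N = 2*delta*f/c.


N = 2*delta*f/c = 2*delta/lambda, where lambda = c/f
lambda = 343 / 125 = 2.744 m
N = 2 * 2.039 / 2.744 = 1.4862


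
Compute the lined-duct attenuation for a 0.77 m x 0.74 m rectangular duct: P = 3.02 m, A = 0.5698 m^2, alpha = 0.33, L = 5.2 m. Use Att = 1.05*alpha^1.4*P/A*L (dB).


alpha^1.4 = 0.33^1.4 = 0.211797
Attenuation rate = 1.05 * alpha^1.4 * P / A
= 1.05 * 0.211797 * 3.02 / 0.5698 = 1.17867 dB/m
Total Att = 1.17867 * 5.2 = 6.1291 dB


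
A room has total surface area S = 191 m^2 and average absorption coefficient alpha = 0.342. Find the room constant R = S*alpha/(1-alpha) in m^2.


R = 191 * 0.342 / (1 - 0.342) = 99.274 m^2


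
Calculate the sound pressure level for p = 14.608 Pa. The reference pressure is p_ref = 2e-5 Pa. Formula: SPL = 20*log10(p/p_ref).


p / p_ref = 14.608 / 2e-5 = 730400
SPL = 20 * log10(730400) = 117.27 dB


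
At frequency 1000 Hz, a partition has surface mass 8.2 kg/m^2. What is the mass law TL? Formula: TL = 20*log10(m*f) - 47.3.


m * f = 8.2 * 1000 = 8200
20*log10(8200) = 78.2763 dB
TL = 78.2763 - 47.3 = 30.976 dB


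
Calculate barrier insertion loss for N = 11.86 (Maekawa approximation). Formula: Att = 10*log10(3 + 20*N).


3 + 20*N = 3 + 20*11.86 = 240.2
Att = 10*log10(240.2) = 23.806 dB


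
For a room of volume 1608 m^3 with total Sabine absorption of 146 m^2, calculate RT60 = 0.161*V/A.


RT60 = 0.161 * 1608 / 146 = 1.7732 s


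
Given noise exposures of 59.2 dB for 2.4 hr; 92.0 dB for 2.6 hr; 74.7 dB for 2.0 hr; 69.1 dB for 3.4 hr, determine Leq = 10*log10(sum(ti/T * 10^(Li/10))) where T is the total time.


T_total = 2.4 + 2.6 + 2.0 + 3.4 = 10.4 hr
(2.4/10.4) * 10^(59.2/10) = 191945
(2.6/10.4) * 10^(92.0/10) = 3.96223e+08
(2.0/10.4) * 10^(74.7/10) = 5.6754e+06
(3.4/10.4) * 10^(69.1/10) = 2.65733e+06
Sum = 191945 + 3.96223e+08 + 5.6754e+06 + 2.65733e+06 = 4.04748e+08
Leq = 10*log10(4.04748e+08) = 86.072 dB


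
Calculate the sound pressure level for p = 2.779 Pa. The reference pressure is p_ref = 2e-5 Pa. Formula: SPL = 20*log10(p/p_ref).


p / p_ref = 2.779 / 2e-5 = 138950
SPL = 20 * log10(138950) = 102.86 dB


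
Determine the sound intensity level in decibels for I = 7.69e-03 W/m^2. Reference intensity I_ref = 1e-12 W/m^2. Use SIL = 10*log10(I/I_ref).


I / I_ref = 7.69e-03 / 1e-12 = 7.69e+09
SIL = 10 * log10(7.69e+09) = 98.859 dB


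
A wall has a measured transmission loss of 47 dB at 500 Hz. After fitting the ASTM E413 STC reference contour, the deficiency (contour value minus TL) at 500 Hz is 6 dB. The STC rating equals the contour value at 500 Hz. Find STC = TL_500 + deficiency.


By ASTM E413, STC = value of the fitted reference contour at 500 Hz.
Contour value at 500 Hz = TL_500 + deficiency = 47 + 6 = 53
STC = 53


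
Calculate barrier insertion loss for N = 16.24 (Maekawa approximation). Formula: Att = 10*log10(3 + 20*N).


3 + 20*N = 3 + 20*16.24 = 327.8
Att = 10*log10(327.8) = 25.156 dB


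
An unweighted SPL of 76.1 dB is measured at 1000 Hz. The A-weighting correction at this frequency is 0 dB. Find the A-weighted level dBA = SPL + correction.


A-weighting table: 1000 Hz -> 0 dB correction
SPL_A = SPL + correction = 76.1 + (0) = 76.1 dBA


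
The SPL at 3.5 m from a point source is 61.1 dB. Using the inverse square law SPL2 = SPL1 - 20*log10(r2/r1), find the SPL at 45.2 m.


r2/r1 = 45.2/3.5 = 12.9143
Correction = 20*log10(12.9143) = 22.2214 dB
SPL2 = 61.1 - 22.2214 = 38.879 dB


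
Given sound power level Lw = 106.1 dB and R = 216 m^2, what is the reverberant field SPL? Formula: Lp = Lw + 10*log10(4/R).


4/R = 4/216 = 0.0185185
Lp = 106.1 + 10*log10(0.0185185) = 88.776 dB


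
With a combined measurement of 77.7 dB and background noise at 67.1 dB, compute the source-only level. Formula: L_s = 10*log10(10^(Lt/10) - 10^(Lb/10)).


10^(77.7/10) = 5.88844e+07
10^(67.1/10) = 5.12861e+06
Difference = 5.88844e+07 - 5.12861e+06 = 5.37558e+07
L_source = 10*log10(5.37558e+07) = 77.304 dB


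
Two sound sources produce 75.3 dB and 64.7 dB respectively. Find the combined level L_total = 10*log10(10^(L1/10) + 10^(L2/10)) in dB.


10^(75.3/10) = 3.38844e+07
10^(64.7/10) = 2.95121e+06
Sum = 3.38844e+07 + 2.95121e+06 = 3.68356e+07
L_total = 10*log10(3.68356e+07) = 75.663 dB


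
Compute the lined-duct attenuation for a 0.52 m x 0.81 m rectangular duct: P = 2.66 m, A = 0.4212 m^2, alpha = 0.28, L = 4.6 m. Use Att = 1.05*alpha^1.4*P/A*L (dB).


alpha^1.4 = 0.28^1.4 = 0.168276
Attenuation rate = 1.05 * alpha^1.4 * P / A
= 1.05 * 0.168276 * 2.66 / 0.4212 = 1.11585 dB/m
Total Att = 1.11585 * 4.6 = 5.1329 dB


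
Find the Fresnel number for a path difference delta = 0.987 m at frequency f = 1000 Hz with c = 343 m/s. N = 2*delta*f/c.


N = 2*delta*f/c = 2*delta/lambda, where lambda = c/f
lambda = 343 / 1000 = 0.343 m
N = 2 * 0.987 / 0.343 = 5.7551


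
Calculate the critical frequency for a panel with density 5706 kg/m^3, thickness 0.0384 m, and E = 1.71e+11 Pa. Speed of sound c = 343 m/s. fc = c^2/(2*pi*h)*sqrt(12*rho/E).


12*rho/E = 12*5706/1.71e+11 = 4.00421e-07
sqrt(12*rho/E) = sqrt(4.00421e-07) = 0.000632788
c^2/(2*pi*h) = 343^2/(2*pi*0.0384) = 487615
fc = 487615 * 0.000632788 = 308.56 Hz


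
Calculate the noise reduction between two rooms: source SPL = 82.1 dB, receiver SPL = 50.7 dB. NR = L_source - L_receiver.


NR = L_source - L_receiver (difference between source and receiving room levels)
NR = 82.1 - 50.7 = 31.4 dB


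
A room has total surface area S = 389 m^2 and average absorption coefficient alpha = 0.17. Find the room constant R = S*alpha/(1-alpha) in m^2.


R = 389 * 0.17 / (1 - 0.17) = 79.675 m^2


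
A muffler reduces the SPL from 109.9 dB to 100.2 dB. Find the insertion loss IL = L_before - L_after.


Insertion loss = SPL without muffler - SPL with muffler
IL = 109.9 - 100.2 = 9.7 dB


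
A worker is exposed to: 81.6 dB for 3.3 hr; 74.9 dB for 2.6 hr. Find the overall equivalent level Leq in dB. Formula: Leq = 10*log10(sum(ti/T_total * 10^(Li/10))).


T_total = 3.3 + 2.6 = 5.9 hr
(3.3/5.9) * 10^(81.6/10) = 8.08466e+07
(2.6/5.9) * 10^(74.9/10) = 1.36183e+07
Sum = 8.08466e+07 + 1.36183e+07 = 9.44649e+07
Leq = 10*log10(9.44649e+07) = 79.753 dB


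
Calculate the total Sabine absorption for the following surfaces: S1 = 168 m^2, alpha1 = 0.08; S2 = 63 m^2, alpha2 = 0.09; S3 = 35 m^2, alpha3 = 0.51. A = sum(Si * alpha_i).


168 * 0.08 = 13.44
63 * 0.09 = 5.67
35 * 0.51 = 17.85
A_total = 13.44 + 5.67 + 17.85 = 36.96 m^2


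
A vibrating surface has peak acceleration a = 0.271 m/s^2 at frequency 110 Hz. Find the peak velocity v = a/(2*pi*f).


omega = 2*pi*f = 2*pi*110 = 691.15 rad/s
v = a / omega = 0.271 / 691.15 = 0.0003921 m/s


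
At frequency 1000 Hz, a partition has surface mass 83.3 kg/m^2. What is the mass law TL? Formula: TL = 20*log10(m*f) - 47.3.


m * f = 83.3 * 1000 = 83300
20*log10(83300) = 98.4129 dB
TL = 98.4129 - 47.3 = 51.113 dB


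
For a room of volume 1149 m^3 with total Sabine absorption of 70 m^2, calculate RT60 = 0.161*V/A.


RT60 = 0.161 * 1149 / 70 = 2.6427 s


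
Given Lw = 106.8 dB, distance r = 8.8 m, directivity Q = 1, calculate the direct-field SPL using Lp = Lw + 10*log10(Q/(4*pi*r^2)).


4*pi*r^2 = 4*pi*8.8^2 = 973.14 m^2
Q / (4*pi*r^2) = 1 / 973.14 = 0.0010276
Lp = 106.8 + 10*log10(0.0010276) = 76.918 dB


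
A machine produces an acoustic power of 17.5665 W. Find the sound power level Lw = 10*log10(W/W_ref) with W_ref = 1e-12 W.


W / W_ref = 17.5665 / 1e-12 = 1.75665e+13
Lw = 10 * log10(1.75665e+13) = 132.45 dB


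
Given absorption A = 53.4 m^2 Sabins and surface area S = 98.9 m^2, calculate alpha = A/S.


Absorption coefficient = absorbed power / incident power
alpha = A / S = 53.4 / 98.9 = 0.53994


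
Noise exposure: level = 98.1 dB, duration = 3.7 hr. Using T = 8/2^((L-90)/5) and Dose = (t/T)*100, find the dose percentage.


T_allowed = 8 / 2^((98.1 - 90)/5) = 2.60268 hr
Dose = 3.7 / 2.60268 * 100 = 142.16 %


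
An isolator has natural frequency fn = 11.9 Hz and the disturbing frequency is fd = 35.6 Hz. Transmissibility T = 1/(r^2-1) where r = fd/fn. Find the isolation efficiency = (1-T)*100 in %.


r = 35.6 / 11.9 = 2.9916
r^2 - 1 = 2.9916^2 - 1 = 7.94967
T = 1/7.94967 = 0.125791
Efficiency = (1 - 0.125791)*100 = 87.421 %


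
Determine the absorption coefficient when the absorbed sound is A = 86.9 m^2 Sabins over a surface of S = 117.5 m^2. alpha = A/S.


Absorption coefficient = absorbed power / incident power
alpha = A / S = 86.9 / 117.5 = 0.73957


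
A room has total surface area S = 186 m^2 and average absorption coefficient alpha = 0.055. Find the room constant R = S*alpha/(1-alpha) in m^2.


R = 186 * 0.055 / (1 - 0.055) = 10.825 m^2


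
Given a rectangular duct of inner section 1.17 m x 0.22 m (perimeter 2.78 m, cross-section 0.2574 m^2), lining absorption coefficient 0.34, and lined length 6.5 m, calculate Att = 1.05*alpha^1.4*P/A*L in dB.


alpha^1.4 = 0.34^1.4 = 0.220836
Attenuation rate = 1.05 * alpha^1.4 * P / A
= 1.05 * 0.220836 * 2.78 / 0.2574 = 2.50435 dB/m
Total Att = 2.50435 * 6.5 = 16.278 dB


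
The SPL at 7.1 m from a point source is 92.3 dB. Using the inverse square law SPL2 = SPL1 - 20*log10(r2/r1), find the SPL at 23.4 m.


r2/r1 = 23.4/7.1 = 3.29577
Correction = 20*log10(3.29577) = 10.3591 dB
SPL2 = 92.3 - 10.3591 = 81.941 dB


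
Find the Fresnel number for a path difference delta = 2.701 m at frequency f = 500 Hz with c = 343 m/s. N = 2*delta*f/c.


N = 2*delta*f/c = 2*delta/lambda, where lambda = c/f
lambda = 343 / 500 = 0.686 m
N = 2 * 2.701 / 0.686 = 7.8746


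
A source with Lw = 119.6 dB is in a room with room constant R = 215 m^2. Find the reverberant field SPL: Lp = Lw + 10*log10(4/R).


4/R = 4/215 = 0.0186047
Lp = 119.6 + 10*log10(0.0186047) = 102.3 dB


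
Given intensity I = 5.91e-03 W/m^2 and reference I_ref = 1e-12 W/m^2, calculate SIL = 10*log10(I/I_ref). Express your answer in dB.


I / I_ref = 5.91e-03 / 1e-12 = 5.91e+09
SIL = 10 * log10(5.91e+09) = 97.716 dB


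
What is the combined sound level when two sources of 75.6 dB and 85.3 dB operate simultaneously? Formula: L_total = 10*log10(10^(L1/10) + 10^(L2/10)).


10^(75.6/10) = 3.63078e+07
10^(85.3/10) = 3.38844e+08
Sum = 3.63078e+07 + 3.38844e+08 = 3.75152e+08
L_total = 10*log10(3.75152e+08) = 85.742 dB


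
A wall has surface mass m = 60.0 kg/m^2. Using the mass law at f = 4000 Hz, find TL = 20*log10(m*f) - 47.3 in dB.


m * f = 60.0 * 4000 = 240000
20*log10(240000) = 107.604 dB
TL = 107.604 - 47.3 = 60.304 dB


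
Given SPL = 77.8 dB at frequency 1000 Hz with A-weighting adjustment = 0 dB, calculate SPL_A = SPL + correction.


A-weighting table: 1000 Hz -> 0 dB correction
SPL_A = SPL + correction = 77.8 + (0) = 77.8 dBA


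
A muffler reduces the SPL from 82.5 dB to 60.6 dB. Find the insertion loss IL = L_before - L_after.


Insertion loss = SPL without muffler - SPL with muffler
IL = 82.5 - 60.6 = 21.9 dB


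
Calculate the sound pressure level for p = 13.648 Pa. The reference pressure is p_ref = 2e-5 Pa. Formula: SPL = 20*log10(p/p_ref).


p / p_ref = 13.648 / 2e-5 = 682400
SPL = 20 * log10(682400) = 116.68 dB


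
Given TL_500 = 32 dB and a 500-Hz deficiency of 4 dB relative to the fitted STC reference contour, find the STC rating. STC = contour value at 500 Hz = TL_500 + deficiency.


By ASTM E413, STC = value of the fitted reference contour at 500 Hz.
Contour value at 500 Hz = TL_500 + deficiency = 32 + 4 = 36
STC = 36


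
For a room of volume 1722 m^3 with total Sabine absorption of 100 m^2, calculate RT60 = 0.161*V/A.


RT60 = 0.161 * 1722 / 100 = 2.7724 s


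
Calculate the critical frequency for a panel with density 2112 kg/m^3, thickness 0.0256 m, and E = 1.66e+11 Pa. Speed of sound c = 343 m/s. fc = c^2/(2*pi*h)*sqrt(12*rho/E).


12*rho/E = 12*2112/1.66e+11 = 1.52675e-07
sqrt(12*rho/E) = sqrt(1.52675e-07) = 0.000390736
c^2/(2*pi*h) = 343^2/(2*pi*0.0256) = 731423
fc = 731423 * 0.000390736 = 285.79 Hz


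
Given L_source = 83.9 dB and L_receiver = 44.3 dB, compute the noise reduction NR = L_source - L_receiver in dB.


NR = L_source - L_receiver (difference between source and receiving room levels)
NR = 83.9 - 44.3 = 39.6 dB


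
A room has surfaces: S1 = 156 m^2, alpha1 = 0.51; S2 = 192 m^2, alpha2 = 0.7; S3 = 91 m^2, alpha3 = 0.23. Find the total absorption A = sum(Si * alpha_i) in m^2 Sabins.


156 * 0.51 = 79.56
192 * 0.7 = 134.4
91 * 0.23 = 20.93
A_total = 79.56 + 134.4 + 20.93 = 234.89 m^2


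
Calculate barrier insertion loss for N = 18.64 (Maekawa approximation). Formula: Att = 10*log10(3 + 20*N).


3 + 20*N = 3 + 20*18.64 = 375.8
Att = 10*log10(375.8) = 25.75 dB


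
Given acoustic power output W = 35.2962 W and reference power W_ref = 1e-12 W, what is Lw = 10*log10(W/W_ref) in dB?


W / W_ref = 35.2962 / 1e-12 = 3.52962e+13
Lw = 10 * log10(3.52962e+13) = 135.48 dB


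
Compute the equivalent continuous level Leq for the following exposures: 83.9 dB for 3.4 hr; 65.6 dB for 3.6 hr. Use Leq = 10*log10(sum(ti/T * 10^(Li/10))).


T_total = 3.4 + 3.6 = 7.0 hr
(3.4/7.0) * 10^(83.9/10) = 1.19229e+08
(3.6/7.0) * 10^(65.6/10) = 1.86726e+06
Sum = 1.19229e+08 + 1.86726e+06 = 1.21096e+08
Leq = 10*log10(1.21096e+08) = 80.831 dB


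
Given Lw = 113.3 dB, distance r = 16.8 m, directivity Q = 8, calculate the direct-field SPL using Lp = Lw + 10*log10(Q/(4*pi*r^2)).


4*pi*r^2 = 4*pi*16.8^2 = 3546.73 m^2
Q / (4*pi*r^2) = 8 / 3546.73 = 0.0022556
Lp = 113.3 + 10*log10(0.0022556) = 86.833 dB


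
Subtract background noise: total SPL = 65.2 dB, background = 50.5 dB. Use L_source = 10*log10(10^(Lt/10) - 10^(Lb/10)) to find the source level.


10^(65.2/10) = 3.31131e+06
10^(50.5/10) = 112202
Difference = 3.31131e+06 - 112202 = 3.19911e+06
L_source = 10*log10(3.19911e+06) = 65.05 dB


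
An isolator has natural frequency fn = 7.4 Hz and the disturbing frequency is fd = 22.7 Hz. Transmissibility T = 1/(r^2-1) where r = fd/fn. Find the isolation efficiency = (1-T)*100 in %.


r = 22.7 / 7.4 = 3.06757
r^2 - 1 = 3.06757^2 - 1 = 8.40999
T = 1/8.40999 = 0.118906
Efficiency = (1 - 0.118906)*100 = 88.109 %
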